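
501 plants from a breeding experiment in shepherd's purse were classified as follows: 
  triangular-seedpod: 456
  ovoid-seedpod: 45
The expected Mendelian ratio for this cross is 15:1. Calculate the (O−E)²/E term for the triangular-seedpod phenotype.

0.399

The 15:1 ratio has 16 parts, so with N = 501 the expected counts are:
  triangular-seedpod: 501 × 15/16 = 469.6875
  ovoid-seedpod: 501 × 1/16 = 31.3125
Contribution of triangular-seedpod: (456 − 469.6875)² / 469.6875 = 0.3989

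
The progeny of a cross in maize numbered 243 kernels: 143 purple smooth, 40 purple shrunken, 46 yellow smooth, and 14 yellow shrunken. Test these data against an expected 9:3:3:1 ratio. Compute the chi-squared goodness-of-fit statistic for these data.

1.068

Expected counts for N = 243 under a 9:3:3:1 ratio (total parts = 16):
  purple smooth: 243 × 9/16 = 136.6875
  purple shrunken: 243 × 3/16 = 45.5625
  yellow smooth: 243 × 3/16 = 45.5625
  yellow shrunken: 243 × 1/16 = 15.1875
χ² = Σ (O − E)² / E
  purple smooth: (143 − 136.6875)² / 136.6875 = 0.2915
  purple shrunken: (40 − 45.5625)² / 45.5625 = 0.6791
  yellow smooth: (46 − 45.5625)² / 45.5625 = 0.0042
  yellow shrunken: (14 − 15.1875)² / 15.1875 = 0.0928
χ² = 0.2915 + 0.6791 + 0.0042 + 0.0928 = 1.0676 ≈ 1.068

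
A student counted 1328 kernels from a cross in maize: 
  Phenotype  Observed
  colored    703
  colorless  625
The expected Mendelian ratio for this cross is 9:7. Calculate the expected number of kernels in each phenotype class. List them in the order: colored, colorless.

747, 581

The 9:7 ratio has 16 parts, so with N = 1328 the expected counts are:
  colored: 1328 × 9/16 = 747
  colorless: 1328 × 7/16 = 581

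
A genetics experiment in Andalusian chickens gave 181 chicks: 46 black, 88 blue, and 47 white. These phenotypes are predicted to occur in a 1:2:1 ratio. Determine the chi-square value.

0.149

Expected counts for N = 181 under a 1:2:1 ratio (total parts = 4):
  black: 181 × 1/4 = 45.25
  blue: 181 × 2/4 = 90.5
  white: 181 × 1/4 = 45.25
χ² = Σ (O − E)² / E
  black: (46 − 45.25)² / 45.25 = 0.0124
  blue: (88 − 90.5)² / 90.5 = 0.0691
  white: (47 − 45.25)² / 45.25 = 0.0677
χ² = 0.0124 + 0.0691 + 0.0677 = 0.1492 ≈ 0.149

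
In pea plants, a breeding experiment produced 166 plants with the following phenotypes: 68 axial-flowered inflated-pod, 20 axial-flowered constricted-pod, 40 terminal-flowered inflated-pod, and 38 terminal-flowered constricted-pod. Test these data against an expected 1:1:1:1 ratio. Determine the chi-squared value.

Under the 1:1:1:1 hypothesis (Σ ratio = 4, N = 166):
  axial-flowered inflated-pod: 166 × 1/4 = 41.5
  axial-flowered constricted-pod: 166 × 1/4 = 41.5
  terminal-flowered inflated-pod: 166 × 1/4 = 41.5
  terminal-flowered constricted-pod: 166 × 1/4 = 41.5
χ² = Σ (O − E)² / E
  axial-flowered inflated-pod: (68 − 41.5)² / 41.5 = 16.9217
  axial-flowered constricted-pod: (20 − 41.5)² / 41.5 = 11.1386
  terminal-flowered inflated-pod: (40 − 41.5)² / 41.5 = 0.0542
  terminal-flowered constricted-pod: (38 − 41.5)² / 41.5 = 0.2952
χ² = 16.9217 + 11.1386 + 0.0542 + 0.2952 = 28.4097 ≈ 28.410

28.410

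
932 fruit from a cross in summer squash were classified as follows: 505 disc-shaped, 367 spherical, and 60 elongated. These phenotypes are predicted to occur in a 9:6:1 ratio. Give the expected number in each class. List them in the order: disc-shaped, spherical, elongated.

Under the 9:6:1 hypothesis (Σ ratio = 16, N = 932):
  disc-shaped: 932 × 9/16 = 524.25
  spherical: 932 × 6/16 = 349.5
  elongated: 932 × 1/16 = 58.25

524.25, 349.5, 58.25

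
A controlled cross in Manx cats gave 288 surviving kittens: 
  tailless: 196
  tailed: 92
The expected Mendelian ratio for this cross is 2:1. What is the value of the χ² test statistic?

Expected counts for N = 288 under a 2:1 ratio (total parts = 3):
  tailless: 288 × 2/3 = 192
  tailed: 288 × 1/3 = 96
χ² = Σ (O − E)² / E
  tailless: (196 − 192)² / 192 = 0.0833
  tailed: (92 − 96)² / 96 = 0.1667
χ² = 0.0833 + 0.1667 = 0.250

0.250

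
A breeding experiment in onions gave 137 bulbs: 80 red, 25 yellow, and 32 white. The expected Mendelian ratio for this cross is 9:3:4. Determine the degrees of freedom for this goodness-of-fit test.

A goodness-of-fit test with 3 phenotype classes has df = 3 − 1 = 2.

2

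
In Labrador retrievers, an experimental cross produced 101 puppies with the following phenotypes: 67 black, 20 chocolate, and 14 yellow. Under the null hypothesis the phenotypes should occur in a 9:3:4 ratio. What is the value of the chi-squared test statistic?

The 9:3:4 ratio has 16 parts, so with N = 101 the expected counts are:
  black: 101 × 9/16 = 56.8125
  chocolate: 101 × 3/16 = 18.9375
  yellow: 101 × 4/16 = 25.25
χ² = Σ (O − E)² / E
  black: (67 − 56.8125)² / 56.8125 = 1.8268
  chocolate: (20 − 18.9375)² / 18.9375 = 0.0596
  yellow: (14 − 25.25)² / 25.25 = 5.0124
χ² = 1.8268 + 0.0596 + 5.0124 = 6.8988 ≈ 6.899

6.899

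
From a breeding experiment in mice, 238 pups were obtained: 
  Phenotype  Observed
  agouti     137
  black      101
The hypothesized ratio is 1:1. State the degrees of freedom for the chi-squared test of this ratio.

A goodness-of-fit test with 2 phenotype classes has df = 2 − 1 = 1.

1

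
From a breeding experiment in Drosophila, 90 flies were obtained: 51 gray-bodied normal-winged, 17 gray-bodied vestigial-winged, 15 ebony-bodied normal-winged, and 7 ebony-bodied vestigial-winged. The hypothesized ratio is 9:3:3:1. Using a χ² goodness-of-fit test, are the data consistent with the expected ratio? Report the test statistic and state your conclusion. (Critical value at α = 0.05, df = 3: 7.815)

0.548; consistent

Expected counts for N = 90 under a 9:3:3:1 ratio (total parts = 16):
  gray-bodied normal-winged: 90 × 9/16 = 50.625
  gray-bodied vestigial-winged: 90 × 3/16 = 16.875
  ebony-bodied normal-winged: 90 × 3/16 = 16.875
  ebony-bodied vestigial-winged: 90 × 1/16 = 5.625
χ² = Σ (O − E)² / E
  gray-bodied normal-winged: (51 − 50.625)² / 50.625 = 0.0028
  gray-bodied vestigial-winged: (17 − 16.875)² / 16.875 = 0.0009
  ebony-bodied normal-winged: (15 − 16.875)² / 16.875 = 0.2083
  ebony-bodied vestigial-winged: (7 − 5.625)² / 5.625 = 0.3361
χ² = 0.0028 + 0.0009 + 0.2083 + 0.3361 = 0.5481 ≈ 0.548
Degrees of freedom = 4 − 1 = 3; critical value at α = 0.05 is 7.815.
Since 0.548 < 7.815, we fail to reject the null hypothesis — the data are consistent with the 9:3:3:1 ratio.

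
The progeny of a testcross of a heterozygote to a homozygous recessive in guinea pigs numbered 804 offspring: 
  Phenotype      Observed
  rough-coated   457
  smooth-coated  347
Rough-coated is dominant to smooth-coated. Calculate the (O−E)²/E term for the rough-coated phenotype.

A testcross of a heterozygote (Aa × aa) gives a 1:1 phenotypic ratio.
Total ratio parts = 2. Expected numbers out of 804:
  rough-coated: 804 × 1/2 = 402
  smooth-coated: 804 × 1/2 = 402
Contribution of rough-coated: (457 − 402)² / 402 = 7.5249

7.525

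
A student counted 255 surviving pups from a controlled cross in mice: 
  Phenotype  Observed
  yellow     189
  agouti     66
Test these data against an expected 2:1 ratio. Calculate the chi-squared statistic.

6.371

Under the 2:1 hypothesis (Σ ratio = 3, N = 255):
  yellow: 255 × 2/3 = 170
  agouti: 255 × 1/3 = 85
χ² = Σ (O − E)² / E
  yellow: (189 − 170)² / 170 = 2.1235
  agouti: (66 − 85)² / 85 = 4.2471
χ² = 2.1235 + 4.2471 = 6.3706 ≈ 6.371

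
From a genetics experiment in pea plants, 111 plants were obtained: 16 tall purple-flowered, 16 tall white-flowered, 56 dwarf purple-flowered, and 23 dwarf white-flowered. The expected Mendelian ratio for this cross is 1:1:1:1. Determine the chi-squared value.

39.523

Under the 1:1:1:1 hypothesis (Σ ratio = 4, N = 111):
  tall purple-flowered: 111 × 1/4 = 27.75
  tall white-flowered: 111 × 1/4 = 27.75
  dwarf purple-flowered: 111 × 1/4 = 27.75
  dwarf white-flowered: 111 × 1/4 = 27.75
χ² = Σ (O − E)² / E
  tall purple-flowered: (16 − 27.75)² / 27.75 = 4.9752
  tall white-flowered: (16 − 27.75)² / 27.75 = 4.9752
  dwarf purple-flowered: (56 − 27.75)² / 27.75 = 28.7590
  dwarf white-flowered: (23 − 27.75)² / 27.75 = 0.8131
χ² = 4.9752 + 4.9752 + 28.7590 + 0.8131 = 39.5225 ≈ 39.523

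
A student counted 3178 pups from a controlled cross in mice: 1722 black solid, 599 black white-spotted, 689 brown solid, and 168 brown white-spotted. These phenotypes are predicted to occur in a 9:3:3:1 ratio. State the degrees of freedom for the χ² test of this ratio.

A goodness-of-fit test with 4 phenotype classes has df = 4 − 1 = 3.

3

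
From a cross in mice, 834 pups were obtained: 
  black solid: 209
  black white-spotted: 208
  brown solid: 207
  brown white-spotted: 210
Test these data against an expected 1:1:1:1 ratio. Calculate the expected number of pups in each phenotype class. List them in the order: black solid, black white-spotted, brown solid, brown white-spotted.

Total ratio parts = 4. Expected numbers out of 834:
  black solid: 834 × 1/4 = 208.5
  black white-spotted: 834 × 1/4 = 208.5
  brown solid: 834 × 1/4 = 208.5
  brown white-spotted: 834 × 1/4 = 208.5

208.5, 208.5, 208.5, 208.5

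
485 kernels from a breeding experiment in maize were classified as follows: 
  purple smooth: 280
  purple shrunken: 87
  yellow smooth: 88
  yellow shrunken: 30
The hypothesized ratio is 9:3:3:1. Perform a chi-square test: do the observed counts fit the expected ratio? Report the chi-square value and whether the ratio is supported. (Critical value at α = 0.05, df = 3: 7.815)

0.458; consistent

Expected counts for N = 485 under a 9:3:3:1 ratio (total parts = 16):
  purple smooth: 485 × 9/16 = 272.8125
  purple shrunken: 485 × 3/16 = 90.9375
  yellow smooth: 485 × 3/16 = 90.9375
  yellow shrunken: 485 × 1/16 = 30.3125
χ² = Σ (O − E)² / E
  purple smooth: (280 − 272.8125)² / 272.8125 = 0.1894
  purple shrunken: (87 − 90.9375)² / 90.9375 = 0.1705
  yellow smooth: (88 − 90.9375)² / 90.9375 = 0.0949
  yellow shrunken: (30 − 30.3125)² / 30.3125 = 0.0032
χ² = 0.1894 + 0.1705 + 0.0949 + 0.0032 = 0.458
Degrees of freedom = 4 − 1 = 3; critical value at α = 0.05 is 7.815.
Since 0.458 < 7.815, we fail to reject the null hypothesis — the data are consistent with the 9:3:3:1 ratio.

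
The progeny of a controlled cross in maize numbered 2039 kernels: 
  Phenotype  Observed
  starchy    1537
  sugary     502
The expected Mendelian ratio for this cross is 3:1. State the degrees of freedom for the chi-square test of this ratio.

A goodness-of-fit test with 2 phenotype classes has df = 2 − 1 = 1.

1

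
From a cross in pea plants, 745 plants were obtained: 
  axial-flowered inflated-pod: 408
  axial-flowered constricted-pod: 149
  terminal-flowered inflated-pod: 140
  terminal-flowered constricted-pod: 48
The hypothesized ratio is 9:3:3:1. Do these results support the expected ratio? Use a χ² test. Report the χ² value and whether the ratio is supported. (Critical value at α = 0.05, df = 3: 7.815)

0.958; consistent

Total ratio parts = 16. Expected numbers out of 745:
  axial-flowered inflated-pod: 745 × 9/16 = 419.0625
  axial-flowered constricted-pod: 745 × 3/16 = 139.6875
  terminal-flowered inflated-pod: 745 × 3/16 = 139.6875
  terminal-flowered constricted-pod: 745 × 1/16 = 46.5625
χ² = Σ (O − E)² / E
  axial-flowered inflated-pod: (408 − 419.0625)² / 419.0625 = 0.2920
  axial-flowered constricted-pod: (149 − 139.6875)² / 139.6875 = 0.6208
  terminal-flowered inflated-pod: (140 − 139.6875)² / 139.6875 = 0.0007
  terminal-flowered constricted-pod: (48 − 46.5625)² / 46.5625 = 0.0444
χ² = 0.2920 + 0.6208 + 0.0007 + 0.0444 = 0.9579 ≈ 0.958
Degrees of freedom = 4 − 1 = 3; critical value at α = 0.05 is 7.815.
Since 0.958 < 7.815, we fail to reject the null hypothesis — the data are consistent with the 9:3:3:1 ratio.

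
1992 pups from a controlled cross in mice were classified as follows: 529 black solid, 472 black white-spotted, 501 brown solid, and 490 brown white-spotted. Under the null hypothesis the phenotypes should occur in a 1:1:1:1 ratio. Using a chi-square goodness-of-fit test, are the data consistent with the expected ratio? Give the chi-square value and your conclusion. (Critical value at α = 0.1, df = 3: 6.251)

Expected counts for N = 1992 under a 1:1:1:1 ratio (total parts = 4):
  black solid: 1992 × 1/4 = 498
  black white-spotted: 1992 × 1/4 = 498
  brown solid: 1992 × 1/4 = 498
  brown white-spotted: 1992 × 1/4 = 498
χ² = Σ (O − E)² / E
  black solid: (529 − 498)² / 498 = 1.9297
  black white-spotted: (472 − 498)² / 498 = 1.3574
  brown solid: (501 − 498)² / 498 = 0.0181
  brown white-spotted: (490 − 498)² / 498 = 0.1285
χ² = 1.9297 + 1.3574 + 0.0181 + 0.1285 = 3.4337 ≈ 3.434
Degrees of freedom = 4 − 1 = 3; critical value at α = 0.1 is 6.251.
Since 3.434 < 6.251, we fail to reject the null hypothesis — the data are consistent with the 1:1:1:1 ratio.

3.434; consistent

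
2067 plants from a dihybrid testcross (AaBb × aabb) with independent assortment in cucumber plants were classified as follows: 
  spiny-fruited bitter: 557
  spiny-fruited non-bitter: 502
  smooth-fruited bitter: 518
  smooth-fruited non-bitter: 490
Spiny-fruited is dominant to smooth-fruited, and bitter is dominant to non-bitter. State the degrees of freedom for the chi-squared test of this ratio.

A dihybrid testcross with independent assortment gives a 1:1:1:1 ratio.
A goodness-of-fit test with 4 phenotype classes has df = 4 − 1 = 3.

3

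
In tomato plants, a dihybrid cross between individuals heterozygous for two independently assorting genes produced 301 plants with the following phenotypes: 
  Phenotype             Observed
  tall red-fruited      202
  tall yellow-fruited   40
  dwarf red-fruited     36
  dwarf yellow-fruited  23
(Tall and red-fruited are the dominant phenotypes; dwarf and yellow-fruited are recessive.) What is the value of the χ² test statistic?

19.431

A dihybrid F₂ with independent assortment and complete dominance at both loci gives a 9:3:3:1 phenotypic ratio.
The 9:3:3:1 ratio has 16 parts, so with N = 301 the expected counts are:
  tall red-fruited: 301 × 9/16 = 169.3125
  tall yellow-fruited: 301 × 3/16 = 56.4375
  dwarf red-fruited: 301 × 3/16 = 56.4375
  dwarf yellow-fruited: 301 × 1/16 = 18.8125
χ² = Σ (O − E)² / E
  tall red-fruited: (202 − 169.3125)² / 169.3125 = 6.3107
  tall yellow-fruited: (40 − 56.4375)² / 56.4375 = 4.7874
  dwarf red-fruited: (36 − 56.4375)² / 56.4375 = 7.4010
  dwarf yellow-fruited: (23 − 18.8125)² / 18.8125 = 0.9321
χ² = 6.3107 + 4.7874 + 7.4010 + 0.9321 = 19.4312 ≈ 19.431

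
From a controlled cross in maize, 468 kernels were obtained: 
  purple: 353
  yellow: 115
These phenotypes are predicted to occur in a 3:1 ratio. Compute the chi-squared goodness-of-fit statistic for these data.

The 3:1 ratio has 4 parts, so with N = 468 the expected counts are:
  purple: 468 × 3/4 = 351
  yellow: 468 × 1/4 = 117
χ² = Σ (O − E)² / E
  purple: (353 − 351)² / 351 = 0.0114
  yellow: (115 − 117)² / 117 = 0.0342
χ² = 0.0114 + 0.0342 = 0.0456 ≈ 0.046

0.046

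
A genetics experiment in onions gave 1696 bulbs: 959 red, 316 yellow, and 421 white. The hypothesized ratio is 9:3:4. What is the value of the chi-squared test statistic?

The 9:3:4 ratio has 16 parts, so with N = 1696 the expected counts are:
  red: 1696 × 9/16 = 954
  yellow: 1696 × 3/16 = 318
  white: 1696 × 4/16 = 424
χ² = Σ (O − E)² / E
  red: (959 − 954)² / 954 = 0.0262
  yellow: (316 − 318)² / 318 = 0.0126
  white: (421 − 424)² / 424 = 0.0212
χ² = 0.0262 + 0.0126 + 0.0212 = 0.060

0.060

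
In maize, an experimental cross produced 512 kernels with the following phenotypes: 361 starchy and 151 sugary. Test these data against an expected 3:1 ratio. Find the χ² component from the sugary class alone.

4.133

Expected counts for N = 512 under a 3:1 ratio (total parts = 4):
  starchy: 512 × 3/4 = 384
  sugary: 512 × 1/4 = 128
Contribution of sugary: (151 − 128)² / 128 = 4.1328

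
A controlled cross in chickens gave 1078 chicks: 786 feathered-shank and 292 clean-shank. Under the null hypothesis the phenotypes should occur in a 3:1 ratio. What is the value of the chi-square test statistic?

Total ratio parts = 4. Expected numbers out of 1078:
  feathered-shank: 1078 × 3/4 = 808.5
  clean-shank: 1078 × 1/4 = 269.5
χ² = Σ (O − E)² / E
  feathered-shank: (786 − 808.5)² / 808.5 = 0.6262
  clean-shank: (292 − 269.5)² / 269.5 = 1.8785
χ² = 0.6262 + 1.8785 = 2.5047 ≈ 2.505

2.505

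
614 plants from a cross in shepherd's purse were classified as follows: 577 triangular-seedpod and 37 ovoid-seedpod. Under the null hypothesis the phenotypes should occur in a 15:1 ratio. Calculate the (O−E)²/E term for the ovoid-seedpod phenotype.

The 15:1 ratio has 16 parts, so with N = 614 the expected counts are:
  triangular-seedpod: 614 × 15/16 = 575.625
  ovoid-seedpod: 614 × 1/16 = 38.375
Contribution of ovoid-seedpod: (37 − 38.375)² / 38.375 = 0.0493

0.049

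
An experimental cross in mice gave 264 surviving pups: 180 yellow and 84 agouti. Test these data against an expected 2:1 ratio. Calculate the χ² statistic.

0.273

Under the 2:1 hypothesis (Σ ratio = 3, N = 264):
  yellow: 264 × 2/3 = 176
  agouti: 264 × 1/3 = 88
χ² = Σ (O − E)² / E
  yellow: (180 − 176)² / 176 = 0.0909
  agouti: (84 − 88)² / 88 = 0.1818
χ² = 0.0909 + 0.1818 = 0.2727 ≈ 0.273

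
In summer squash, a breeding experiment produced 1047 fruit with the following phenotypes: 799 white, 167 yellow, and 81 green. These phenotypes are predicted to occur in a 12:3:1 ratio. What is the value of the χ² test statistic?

8.319

Expected counts for N = 1047 under a 12:3:1 ratio (total parts = 16):
  white: 1047 × 12/16 = 785.25
  yellow: 1047 × 3/16 = 196.3125
  green: 1047 × 1/16 = 65.4375
χ² = Σ (O − E)² / E
  white: (799 − 785.25)² / 785.25 = 0.2408
  yellow: (167 − 196.3125)² / 196.3125 = 4.3768
  green: (81 − 65.4375)² / 65.4375 = 3.7011
χ² = 0.2408 + 4.3768 + 3.7011 = 8.3187 ≈ 8.319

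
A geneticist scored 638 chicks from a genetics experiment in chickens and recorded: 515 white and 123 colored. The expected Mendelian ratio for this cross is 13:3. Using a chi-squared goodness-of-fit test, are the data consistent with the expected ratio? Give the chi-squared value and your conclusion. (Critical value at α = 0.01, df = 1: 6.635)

Expected counts for N = 638 under a 13:3 ratio (total parts = 16):
  white: 638 × 13/16 = 518.375
  colored: 638 × 3/16 = 119.625
χ² = Σ (O − E)² / E
  white: (515 − 518.375)² / 518.375 = 0.0220
  colored: (123 − 119.625)² / 119.625 = 0.0952
χ² = 0.0220 + 0.0952 = 0.1172 ≈ 0.117
Degrees of freedom = 2 − 1 = 1; critical value at α = 0.01 is 6.635.
Since 0.117 < 6.635, we fail to reject the null hypothesis — the data are consistent with the 13:3 ratio.

0.117; consistent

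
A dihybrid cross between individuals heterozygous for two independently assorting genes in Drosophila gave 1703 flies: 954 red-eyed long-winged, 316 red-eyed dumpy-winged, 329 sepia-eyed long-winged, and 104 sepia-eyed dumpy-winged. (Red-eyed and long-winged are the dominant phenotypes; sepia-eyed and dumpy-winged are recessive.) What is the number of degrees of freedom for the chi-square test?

A dihybrid F₂ with independent assortment and complete dominance at both loci gives a 9:3:3:1 phenotypic ratio.
A goodness-of-fit test with 4 phenotype classes has df = 4 − 1 = 3.

3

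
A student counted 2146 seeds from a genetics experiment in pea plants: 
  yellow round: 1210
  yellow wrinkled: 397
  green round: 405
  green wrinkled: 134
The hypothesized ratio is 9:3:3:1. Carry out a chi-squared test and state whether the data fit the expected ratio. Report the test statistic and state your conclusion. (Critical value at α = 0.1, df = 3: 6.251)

0.096; consistent

Expected counts for N = 2146 under a 9:3:3:1 ratio (total parts = 16):
  yellow round: 2146 × 9/16 = 1207.125
  yellow wrinkled: 2146 × 3/16 = 402.375
  green round: 2146 × 3/16 = 402.375
  green wrinkled: 2146 × 1/16 = 134.125
χ² = Σ (O − E)² / E
  yellow round: (1210 − 1207.125)² / 1207.125 = 0.0068
  yellow wrinkled: (397 − 402.375)² / 402.375 = 0.0718
  green round: (405 − 402.375)² / 402.375 = 0.0171
  green wrinkled: (134 − 134.125)² / 134.125 = 0.0001
χ² = 0.0068 + 0.0718 + 0.0171 + 0.0001 = 0.0958 ≈ 0.096
Degrees of freedom = 4 − 1 = 3; critical value at α = 0.1 is 6.251.
Since 0.096 < 6.251, we fail to reject the null hypothesis — the data are consistent with the 9:3:3:1 ratio.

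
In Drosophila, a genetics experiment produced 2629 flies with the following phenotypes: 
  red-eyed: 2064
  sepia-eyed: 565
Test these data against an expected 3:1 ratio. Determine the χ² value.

17.264

Expected counts for N = 2629 under a 3:1 ratio (total parts = 4):
  red-eyed: 2629 × 3/4 = 1971.75
  sepia-eyed: 2629 × 1/4 = 657.25
χ² = Σ (O − E)² / E
  red-eyed: (2064 − 1971.75)² / 1971.75 = 4.3160
  sepia-eyed: (565 − 657.25)² / 657.25 = 12.9480
χ² = 4.3160 + 12.9480 = 17.264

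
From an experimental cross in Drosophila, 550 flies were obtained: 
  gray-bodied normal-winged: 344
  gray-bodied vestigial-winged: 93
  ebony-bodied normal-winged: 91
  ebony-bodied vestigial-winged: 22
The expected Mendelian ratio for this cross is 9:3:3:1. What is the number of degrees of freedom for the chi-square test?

A goodness-of-fit test with 4 phenotype classes has df = 4 − 1 = 3.

3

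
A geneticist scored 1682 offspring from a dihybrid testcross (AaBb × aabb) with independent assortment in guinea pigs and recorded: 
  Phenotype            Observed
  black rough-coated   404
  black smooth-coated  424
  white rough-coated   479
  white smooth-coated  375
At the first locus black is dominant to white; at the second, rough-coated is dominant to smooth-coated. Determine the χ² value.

13.738

A dihybrid testcross with independent assortment gives a 1:1:1:1 ratio.
Expected counts for N = 1682 under a 1:1:1:1 ratio (total parts = 4):
  black rough-coated: 1682 × 1/4 = 420.5
  black smooth-coated: 1682 × 1/4 = 420.5
  white rough-coated: 1682 × 1/4 = 420.5
  white smooth-coated: 1682 × 1/4 = 420.5
χ² = Σ (O − E)² / E
  black rough-coated: (404 − 420.5)² / 420.5 = 0.6474
  black smooth-coated: (424 − 420.5)² / 420.5 = 0.0291
  white rough-coated: (479 − 420.5)² / 420.5 = 8.1385
  white smooth-coated: (375 − 420.5)² / 420.5 = 4.9233
χ² = 0.6474 + 0.0291 + 8.1385 + 4.9233 = 13.7383 ≈ 13.738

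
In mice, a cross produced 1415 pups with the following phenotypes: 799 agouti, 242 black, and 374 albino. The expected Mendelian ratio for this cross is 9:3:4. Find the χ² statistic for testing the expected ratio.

3.219

The 9:3:4 ratio has 16 parts, so with N = 1415 the expected counts are:
  agouti: 1415 × 9/16 = 795.9375
  black: 1415 × 3/16 = 265.3125
  albino: 1415 × 4/16 = 353.75
χ² = Σ (O − E)² / E
  agouti: (799 − 795.9375)² / 795.9375 = 0.0118
  black: (242 − 265.3125)² / 265.3125 = 2.0484
  albino: (374 − 353.75)² / 353.75 = 1.1592
χ² = 0.0118 + 2.0484 + 1.1592 = 3.2194 ≈ 3.219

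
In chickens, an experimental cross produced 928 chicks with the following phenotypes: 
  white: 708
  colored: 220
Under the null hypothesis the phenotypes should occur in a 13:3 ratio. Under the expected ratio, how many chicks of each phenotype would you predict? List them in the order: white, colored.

754, 174

The 13:3 ratio has 16 parts, so with N = 928 the expected counts are:
  white: 928 × 13/16 = 754
  colored: 928 × 3/16 = 174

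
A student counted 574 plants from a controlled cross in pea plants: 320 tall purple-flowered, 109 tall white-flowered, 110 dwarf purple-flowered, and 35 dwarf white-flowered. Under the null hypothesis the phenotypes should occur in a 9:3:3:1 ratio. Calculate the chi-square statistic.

0.117

Under the 9:3:3:1 hypothesis (Σ ratio = 16, N = 574):
  tall purple-flowered: 574 × 9/16 = 322.875
  tall white-flowered: 574 × 3/16 = 107.625
  dwarf purple-flowered: 574 × 3/16 = 107.625
  dwarf white-flowered: 574 × 1/16 = 35.875
χ² = Σ (O − E)² / E
  tall purple-flowered: (320 − 322.875)² / 322.875 = 0.0256
  tall white-flowered: (109 − 107.625)² / 107.625 = 0.0176
  dwarf purple-flowered: (110 − 107.625)² / 107.625 = 0.0524
  dwarf white-flowered: (35 − 35.875)² / 35.875 = 0.0213
χ² = 0.0256 + 0.0176 + 0.0524 + 0.0213 = 0.1169 ≈ 0.117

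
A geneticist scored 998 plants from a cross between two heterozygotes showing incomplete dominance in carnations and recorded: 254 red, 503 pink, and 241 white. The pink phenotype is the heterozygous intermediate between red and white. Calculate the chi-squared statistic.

With incomplete dominance, a heterozygote × heterozygote cross gives a 1:2:1 phenotypic ratio.
The 1:2:1 ratio has 4 parts, so with N = 998 the expected counts are:
  red: 998 × 1/4 = 249.5
  pink: 998 × 2/4 = 499
  white: 998 × 1/4 = 249.5
χ² = Σ (O − E)² / E
  red: (254 − 249.5)² / 249.5 = 0.0812
  pink: (503 − 499)² / 499 = 0.0321
  white: (241 − 249.5)² / 249.5 = 0.2896
χ² = 0.0812 + 0.0321 + 0.2896 = 0.4029 ≈ 0.403

0.403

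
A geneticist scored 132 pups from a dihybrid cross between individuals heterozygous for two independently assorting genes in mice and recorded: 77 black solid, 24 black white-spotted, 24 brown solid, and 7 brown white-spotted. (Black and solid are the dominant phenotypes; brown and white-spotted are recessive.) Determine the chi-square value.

A dihybrid F₂ with independent assortment and complete dominance at both loci gives a 9:3:3:1 phenotypic ratio.
Under the 9:3:3:1 hypothesis (Σ ratio = 16, N = 132):
  black solid: 132 × 9/16 = 74.25
  black white-spotted: 132 × 3/16 = 24.75
  brown solid: 132 × 3/16 = 24.75
  brown white-spotted: 132 × 1/16 = 8.25
χ² = Σ (O − E)² / E
  black solid: (77 − 74.25)² / 74.25 = 0.1019
  black white-spotted: (24 − 24.75)² / 24.75 = 0.0227
  brown solid: (24 − 24.75)² / 24.75 = 0.0227
  brown white-spotted: (7 − 8.25)² / 8.25 = 0.1894
χ² = 0.1019 + 0.0227 + 0.0227 + 0.1894 = 0.3367 ≈ 0.337

0.337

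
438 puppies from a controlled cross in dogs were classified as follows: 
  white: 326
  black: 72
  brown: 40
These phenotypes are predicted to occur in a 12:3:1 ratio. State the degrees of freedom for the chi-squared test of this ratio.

2

A goodness-of-fit test with 3 phenotype classes has df = 3 − 1 = 2.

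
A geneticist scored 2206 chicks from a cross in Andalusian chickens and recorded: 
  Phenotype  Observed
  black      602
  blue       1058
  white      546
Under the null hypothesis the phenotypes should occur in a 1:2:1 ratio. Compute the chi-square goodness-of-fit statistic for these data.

Under the 1:2:1 hypothesis (Σ ratio = 4, N = 2206):
  black: 2206 × 1/4 = 551.5
  blue: 2206 × 2/4 = 1103
  white: 2206 × 1/4 = 551.5
χ² = Σ (O − E)² / E
  black: (602 − 551.5)² / 551.5 = 4.6242
  blue: (1058 − 1103)² / 1103 = 1.8359
  white: (546 − 551.5)² / 551.5 = 0.0549
χ² = 4.6242 + 1.8359 + 0.0549 = 6.515

6.515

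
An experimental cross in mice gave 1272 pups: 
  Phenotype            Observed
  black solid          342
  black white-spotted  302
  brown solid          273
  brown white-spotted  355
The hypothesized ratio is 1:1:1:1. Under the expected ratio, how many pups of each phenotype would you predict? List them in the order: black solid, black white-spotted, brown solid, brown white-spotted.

Under the 1:1:1:1 hypothesis (Σ ratio = 4, N = 1272):
  black solid: 1272 × 1/4 = 318
  black white-spotted: 1272 × 1/4 = 318
  brown solid: 1272 × 1/4 = 318
  brown white-spotted: 1272 × 1/4 = 318

318, 318, 318, 318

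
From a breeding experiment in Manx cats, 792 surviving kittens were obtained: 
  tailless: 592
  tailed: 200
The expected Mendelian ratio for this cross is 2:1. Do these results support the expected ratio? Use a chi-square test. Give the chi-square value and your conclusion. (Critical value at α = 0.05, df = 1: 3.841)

23.273; not consistent

Expected counts for N = 792 under a 2:1 ratio (total parts = 3):
  tailless: 792 × 2/3 = 528
  tailed: 792 × 1/3 = 264
χ² = Σ (O − E)² / E
  tailless: (592 − 528)² / 528 = 7.7576
  tailed: (200 − 264)² / 264 = 15.5152
χ² = 7.7576 + 15.5152 = 23.2728 ≈ 23.273
Degrees of freedom = 2 − 1 = 1; critical value at α = 0.05 is 3.841.
Since 23.273 > 3.841, we reject the null hypothesis — the data do not fit the 2:1 ratio.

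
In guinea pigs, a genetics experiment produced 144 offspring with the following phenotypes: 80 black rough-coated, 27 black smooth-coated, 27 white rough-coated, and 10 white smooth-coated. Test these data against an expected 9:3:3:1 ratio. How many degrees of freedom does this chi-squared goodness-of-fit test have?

A goodness-of-fit test with 4 phenotype classes has df = 4 − 1 = 3.

3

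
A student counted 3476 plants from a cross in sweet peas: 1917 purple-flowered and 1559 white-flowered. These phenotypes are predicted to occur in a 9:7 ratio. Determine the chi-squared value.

Expected counts for N = 3476 under a 9:7 ratio (total parts = 16):
  purple-flowered: 3476 × 9/16 = 1955.25
  white-flowered: 3476 × 7/16 = 1520.75
χ² = Σ (O − E)² / E
  purple-flowered: (1917 − 1955.25)² / 1955.25 = 0.7483
  white-flowered: (1559 − 1520.75)² / 1520.75 = 0.9621
χ² = 0.7483 + 0.9621 = 1.7104 ≈ 1.710

1.710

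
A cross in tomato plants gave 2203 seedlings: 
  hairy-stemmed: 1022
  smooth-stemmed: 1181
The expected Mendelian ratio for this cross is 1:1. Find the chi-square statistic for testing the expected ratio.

Expected counts for N = 2203 under a 1:1 ratio (total parts = 2):
  hairy-stemmed: 2203 × 1/2 = 1101.5
  smooth-stemmed: 2203 × 1/2 = 1101.5
χ² = Σ (O − E)² / E
  hairy-stemmed: (1022 − 1101.5)² / 1101.5 = 5.7379
  smooth-stemmed: (1181 − 1101.5)² / 1101.5 = 5.7379
χ² = 5.7379 + 5.7379 = 11.4758 ≈ 11.476

11.476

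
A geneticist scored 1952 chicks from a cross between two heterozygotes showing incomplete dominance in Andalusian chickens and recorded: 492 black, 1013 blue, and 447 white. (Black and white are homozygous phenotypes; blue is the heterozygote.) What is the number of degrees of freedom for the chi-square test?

With incomplete dominance, a heterozygote × heterozygote cross gives a 1:2:1 phenotypic ratio.
A goodness-of-fit test with 3 phenotype classes has df = 3 − 1 = 2.

2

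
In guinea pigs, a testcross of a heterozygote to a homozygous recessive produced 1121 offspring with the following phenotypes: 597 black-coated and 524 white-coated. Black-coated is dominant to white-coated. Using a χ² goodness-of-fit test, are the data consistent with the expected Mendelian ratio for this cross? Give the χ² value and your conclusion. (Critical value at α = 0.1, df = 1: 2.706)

4.754; not consistent

A testcross of a heterozygote (Aa × aa) gives a 1:1 phenotypic ratio.
The 1:1 ratio has 2 parts, so with N = 1121 the expected counts are:
  black-coated: 1121 × 1/2 = 560.5
  white-coated: 1121 × 1/2 = 560.5
χ² = Σ (O − E)² / E
  black-coated: (597 − 560.5)² / 560.5 = 2.3769
  white-coated: (524 − 560.5)² / 560.5 = 2.3769
χ² = 2.3769 + 2.3769 = 4.7538 ≈ 4.754
Degrees of freedom = 2 − 1 = 1; critical value at α = 0.1 is 2.706.
Since 4.754 > 2.706, we reject the null hypothesis — the data do not fit the 1:1 ratio.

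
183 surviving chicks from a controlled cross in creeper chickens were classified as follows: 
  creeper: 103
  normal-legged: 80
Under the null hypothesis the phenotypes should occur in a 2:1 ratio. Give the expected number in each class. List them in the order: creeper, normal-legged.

Expected counts for N = 183 under a 2:1 ratio (total parts = 3):
  creeper: 183 × 2/3 = 122
  normal-legged: 183 × 1/3 = 61

122, 61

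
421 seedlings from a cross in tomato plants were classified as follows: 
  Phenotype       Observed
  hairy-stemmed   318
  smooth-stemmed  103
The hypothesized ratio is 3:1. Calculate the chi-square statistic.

0.064

Under the 3:1 hypothesis (Σ ratio = 4, N = 421):
  hairy-stemmed: 421 × 3/4 = 315.75
  smooth-stemmed: 421 × 1/4 = 105.25
χ² = Σ (O − E)² / E
  hairy-stemmed: (318 − 315.75)² / 315.75 = 0.0160
  smooth-stemmed: (103 − 105.25)² / 105.25 = 0.0481
χ² = 0.0160 + 0.0481 = 0.0641 ≈ 0.064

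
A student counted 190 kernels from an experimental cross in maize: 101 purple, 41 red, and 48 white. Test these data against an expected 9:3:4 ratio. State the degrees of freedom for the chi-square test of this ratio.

2

A goodness-of-fit test with 3 phenotype classes has df = 3 − 1 = 2.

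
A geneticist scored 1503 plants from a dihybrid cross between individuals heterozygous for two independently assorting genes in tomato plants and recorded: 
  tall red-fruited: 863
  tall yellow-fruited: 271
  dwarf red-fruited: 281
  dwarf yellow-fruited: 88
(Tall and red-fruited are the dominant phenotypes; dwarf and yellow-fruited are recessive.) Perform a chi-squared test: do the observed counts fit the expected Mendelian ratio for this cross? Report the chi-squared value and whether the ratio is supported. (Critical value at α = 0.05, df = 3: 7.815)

1.157; consistent

A dihybrid F₂ with independent assortment and complete dominance at both loci gives a 9:3:3:1 phenotypic ratio.
Total ratio parts = 16. Expected numbers out of 1503:
  tall red-fruited: 1503 × 9/16 = 845.4375
  tall yellow-fruited: 1503 × 3/16 = 281.8125
  dwarf red-fruited: 1503 × 3/16 = 281.8125
  dwarf yellow-fruited: 1503 × 1/16 = 93.9375
χ² = Σ (O − E)² / E
  tall red-fruited: (863 − 845.4375)² / 845.4375 = 0.3648
  tall yellow-fruited: (271 − 281.8125)² / 281.8125 = 0.4149
  dwarf red-fruited: (281 − 281.8125)² / 281.8125 = 0.0023
  dwarf yellow-fruited: (88 − 93.9375)² / 93.9375 = 0.3753
χ² = 0.3648 + 0.4149 + 0.0023 + 0.3753 = 1.1573 ≈ 1.157
Degrees of freedom = 4 − 1 = 3; critical value at α = 0.05 is 7.815.
Since 1.157 < 7.815, we fail to reject the null hypothesis — the data are consistent with the 9:3:3:1 ratio.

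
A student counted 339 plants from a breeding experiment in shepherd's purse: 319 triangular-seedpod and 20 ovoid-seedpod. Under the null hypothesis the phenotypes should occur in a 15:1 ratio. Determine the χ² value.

Total ratio parts = 16. Expected numbers out of 339:
  triangular-seedpod: 339 × 15/16 = 317.8125
  ovoid-seedpod: 339 × 1/16 = 21.1875
χ² = Σ (O − E)² / E
  triangular-seedpod: (319 − 317.8125)² / 317.8125 = 0.0044
  ovoid-seedpod: (20 − 21.1875)² / 21.1875 = 0.0666
χ² = 0.0044 + 0.0666 = 0.071

0.071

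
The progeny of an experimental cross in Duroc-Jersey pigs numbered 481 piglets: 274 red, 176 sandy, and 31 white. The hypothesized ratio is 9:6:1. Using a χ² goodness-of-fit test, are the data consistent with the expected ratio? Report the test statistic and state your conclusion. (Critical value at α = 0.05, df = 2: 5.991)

Total ratio parts = 16. Expected numbers out of 481:
  red: 481 × 9/16 = 270.5625
  sandy: 481 × 6/16 = 180.375
  white: 481 × 1/16 = 30.0625
χ² = Σ (O − E)² / E
  red: (274 − 270.5625)² / 270.5625 = 0.0437
  sandy: (176 − 180.375)² / 180.375 = 0.1061
  white: (31 − 30.0625)² / 30.0625 = 0.0292
χ² = 0.0437 + 0.1061 + 0.0292 = 0.179
Degrees of freedom = 3 − 1 = 2; critical value at α = 0.05 is 5.991.
Since 0.179 < 5.991, we fail to reject the null hypothesis — the data are consistent with the 9:6:1 ratio.

0.179; consistent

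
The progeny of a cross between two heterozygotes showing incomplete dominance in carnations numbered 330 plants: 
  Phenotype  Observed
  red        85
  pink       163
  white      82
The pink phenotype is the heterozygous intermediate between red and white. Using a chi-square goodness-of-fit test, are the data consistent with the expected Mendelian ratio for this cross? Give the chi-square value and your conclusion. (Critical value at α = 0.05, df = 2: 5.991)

0.103; consistent

With incomplete dominance, a heterozygote × heterozygote cross gives a 1:2:1 phenotypic ratio.
Expected counts for N = 330 under a 1:2:1 ratio (total parts = 4):
  red: 330 × 1/4 = 82.5
  pink: 330 × 2/4 = 165
  white: 330 × 1/4 = 82.5
χ² = Σ (O − E)² / E
  red: (85 − 82.5)² / 82.5 = 0.0758
  pink: (163 − 165)² / 165 = 0.0242
  white: (82 − 82.5)² / 82.5 = 0.0030
χ² = 0.0758 + 0.0242 + 0.0030 = 0.103
Degrees of freedom = 3 − 1 = 2; critical value at α = 0.05 is 5.991.
Since 0.103 < 5.991, we fail to reject the null hypothesis — the data are consistent with the 1:2:1 ratio.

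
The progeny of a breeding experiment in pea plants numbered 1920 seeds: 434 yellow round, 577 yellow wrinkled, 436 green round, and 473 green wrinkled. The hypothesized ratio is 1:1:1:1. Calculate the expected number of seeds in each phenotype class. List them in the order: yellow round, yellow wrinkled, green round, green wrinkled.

480, 480, 480, 480

Under the 1:1:1:1 hypothesis (Σ ratio = 4, N = 1920):
  yellow round: 1920 × 1/4 = 480
  yellow wrinkled: 1920 × 1/4 = 480
  green round: 1920 × 1/4 = 480
  green wrinkled: 1920 × 1/4 = 480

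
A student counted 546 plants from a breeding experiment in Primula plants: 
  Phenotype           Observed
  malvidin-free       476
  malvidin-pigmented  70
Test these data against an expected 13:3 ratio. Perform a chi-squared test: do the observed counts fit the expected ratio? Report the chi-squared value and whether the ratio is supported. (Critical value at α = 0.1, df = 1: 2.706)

Total ratio parts = 16. Expected numbers out of 546:
  malvidin-free: 546 × 13/16 = 443.625
  malvidin-pigmented: 546 × 3/16 = 102.375
χ² = Σ (O − E)² / E
  malvidin-free: (476 − 443.625)² / 443.625 = 2.3627
  malvidin-pigmented: (70 − 102.375)² / 102.375 = 10.2382
χ² = 2.3627 + 10.2382 = 12.6009 ≈ 12.601
Degrees of freedom = 2 − 1 = 1; critical value at α = 0.1 is 2.706.
Since 12.601 > 2.706, we reject the null hypothesis — the data do not fit the 13:3 ratio.

12.601; not consistent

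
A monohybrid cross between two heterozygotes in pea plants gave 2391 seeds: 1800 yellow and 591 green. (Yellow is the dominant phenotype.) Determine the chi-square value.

For a monohybrid cross between heterozygotes with complete dominance, the expected phenotypic ratio is 3:1.
Under the 3:1 hypothesis (Σ ratio = 4, N = 2391):
  yellow: 2391 × 3/4 = 1793.25
  green: 2391 × 1/4 = 597.75
χ² = Σ (O − E)² / E
  yellow: (1800 − 1793.25)² / 1793.25 = 0.0254
  green: (591 − 597.75)² / 597.75 = 0.0762
χ² = 0.0254 + 0.0762 = 0.1016 ≈ 0.102

0.102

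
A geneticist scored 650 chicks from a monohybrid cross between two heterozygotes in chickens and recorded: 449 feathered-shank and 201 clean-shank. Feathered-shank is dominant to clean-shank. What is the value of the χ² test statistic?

12.162

For a monohybrid cross between heterozygotes with complete dominance, the expected phenotypic ratio is 3:1.
Total ratio parts = 4. Expected numbers out of 650:
  feathered-shank: 650 × 3/4 = 487.5
  clean-shank: 650 × 1/4 = 162.5
χ² = Σ (O − E)² / E
  feathered-shank: (449 − 487.5)² / 487.5 = 3.0405
  clean-shank: (201 − 162.5)² / 162.5 = 9.1215
χ² = 3.0405 + 9.1215 = 12.162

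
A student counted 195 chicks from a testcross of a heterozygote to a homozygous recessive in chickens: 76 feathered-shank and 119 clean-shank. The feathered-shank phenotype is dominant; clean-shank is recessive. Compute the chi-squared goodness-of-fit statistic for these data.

9.482

A testcross of a heterozygote (Aa × aa) gives a 1:1 phenotypic ratio.
Total ratio parts = 2. Expected numbers out of 195:
  feathered-shank: 195 × 1/2 = 97.5
  clean-shank: 195 × 1/2 = 97.5
χ² = Σ (O − E)² / E
  feathered-shank: (76 − 97.5)² / 97.5 = 4.7410
  clean-shank: (119 − 97.5)² / 97.5 = 4.7410
χ² = 4.7410 + 4.7410 = 9.482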